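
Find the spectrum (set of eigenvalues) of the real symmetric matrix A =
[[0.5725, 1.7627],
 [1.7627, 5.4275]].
sigma(A) ≈ {0, 6}

A is real symmetric, so its spectrum consists of real eigenvalues. Expanding the characteristic polynomial of the displayed matrix gives
  det(λ I - A) = p(λ) = λ^2 + (-6)λ + (0).
Solving p(λ) = 0 yields eigenvalues ≈ 0, 6. (A is shown rounded to 4 decimals, so these recover the underlying integer eigenvalues to within that precision.)
Verification: the trace of A = 6 equals the sum of eigenvalues 6, and det(A) ≈ 0.0001 matches the eigenvalue product 0.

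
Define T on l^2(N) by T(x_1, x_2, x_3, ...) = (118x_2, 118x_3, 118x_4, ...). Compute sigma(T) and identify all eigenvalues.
sigma(T) = closed disk {z in C : |z| ≤ 118}; sigma_p(T) = open disk {z in C : |z| < 118}

Note T = 118·V where V is the unit left shift (V x)_k = x_{k+1}; so sigma(T) = 118·sigma(V) and ||T|| = 118||V||. ||T x||^2 = 13924sum_{k≥2} |x_k|^2 ≤ 13924||x||^2, with equality on {x : x_1 = 0}, so ||T|| = 118. For any lambda with |lambda| < 118, set r = lambda/118 (|r| < 1); the vector x = (1, r, r^2, ...) is in l^2 and satisfies T x = 118(r, r^2, ...) = lambda x, so lambda is an eigenvalue. On the boundary |lambda| = 118 the geometric series diverges, so no l^2 eigenvector exists, but these lambda lie in the approximate point spectrum. Hence sigma(T) is the closed disk of radius 118 and sigma_p(T) is the open disk.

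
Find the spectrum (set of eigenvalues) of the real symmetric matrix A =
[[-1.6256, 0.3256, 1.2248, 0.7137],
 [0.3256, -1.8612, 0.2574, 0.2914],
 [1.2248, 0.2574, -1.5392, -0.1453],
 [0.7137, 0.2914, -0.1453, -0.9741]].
sigma(A) ≈ {-3, -2, -1, 0}

A is real symmetric, so its spectrum consists of real eigenvalues. Expanding the characteristic polynomial of the displayed matrix gives
  det(λ I - A) = p(λ) = λ^4 + (6)λ^3 + (11)λ^2 + (6)λ + (0).
Solving p(λ) = 0 yields eigenvalues ≈ -3, -2, -1, 0. (A is shown rounded to 4 decimals, so these recover the underlying integer eigenvalues to within that precision.)
Verification: the trace of A = -6 equals the sum of eigenvalues -6, and det(A) ≈ 0.0004 matches the eigenvalue product 0.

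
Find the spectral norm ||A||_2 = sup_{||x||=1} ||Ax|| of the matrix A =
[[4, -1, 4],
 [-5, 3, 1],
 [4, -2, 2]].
||A||_2 ≈ 8.7586 (= sqrt(largest eigenvalue of A^T A))

||A||_2 = sigma_max(A) = sqrt(lambda_max(A^T A)). Form the symmetric matrix M = A^T A =
[[57, -27, 19],
 [-27, 14, -5],
 [19, -5, 21]].
Its characteristic polynomial (trace, sum of principal 2x2 minors, determinant of M give the coefficients) is
  p(λ) = det(λ I - M) = λ^3 - 92λ^2 + 1174λ - 100.
No integer candidate from the rational root theorem (±divisors of 100) is a root, so the roots are irrational. The cubic discriminant is Δ = 5076013168 > 0, so there are three distinct real roots. p(0) = -100 and p(1) = 983 have opposite signs, so a root lies in (0, 1); Newton's method refines it to λ ≈ 0.0858. p(15) = 185 and p(16) = -772 have opposite signs, so a root lies in (15, 16); Newton's method refines it to λ ≈ 15.201. p(76) = -3292 and p(77) = 1363 have opposite signs, so a root lies in (76, 77); Newton's method refines it to λ ≈ 76.7132. Check (Vieta): the three roots sum to 92, matching tr M = 92.
So the eigenvalues of A^T A are ≈ 0.0858, 15.201, 76.7132 (all ≥ 0, as they must be for A^T A). The largest is λ_max ≈ 76.7132, hence ||A||_2 = sqrt(λ_max) ≈ 8.7586.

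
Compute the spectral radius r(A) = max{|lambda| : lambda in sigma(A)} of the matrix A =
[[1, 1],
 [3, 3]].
r(A) = 4

The eigenvalues of A are the roots of its characteristic polynomial. With M = A (coefficients from the trace and determinant):
  p(λ) = det(λ I - M) = λ^2 - 4λ.
For λ^2 - 4λ the discriminant is 16. It is a perfect square (4^2), so the roots are rational: λ = (4 ± 4)/2 = 4, 0.
Thus the eigenvalues (to 4 decimals) are 4 (modulus 4); 0 (modulus 0). The spectral radius is the largest modulus: r(A) = 4. (Cross-check: r(A) ≤ ||A||_2 ≈ 4.4721; equality holds whenever A is normal, though it can also hold for some non-normal A.)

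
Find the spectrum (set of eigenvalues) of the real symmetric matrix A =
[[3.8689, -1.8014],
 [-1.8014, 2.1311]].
sigma(A) ≈ {1, 5}

A is real symmetric, so its spectrum consists of real eigenvalues. Expanding the characteristic polynomial of the displayed matrix gives
  det(λ I - A) = p(λ) = λ^2 + (-6)λ + (5).
Solving p(λ) = 0 yields eigenvalues ≈ 1, 5. (A is shown rounded to 4 decimals, so these recover the underlying integer eigenvalues to within that precision.)
Verification: the trace of A = 6 equals the sum of eigenvalues 6, and det(A) ≈ 5.0000 matches the eigenvalue product 5.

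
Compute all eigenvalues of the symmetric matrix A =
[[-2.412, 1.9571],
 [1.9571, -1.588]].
sigma(A) ≈ {-4, 0}

A is real symmetric, so its spectrum consists of real eigenvalues. Expanding the characteristic polynomial of the displayed matrix gives
  det(λ I - A) = p(λ) = λ^2 + (4)λ + (0).
Solving p(λ) = 0 yields eigenvalues ≈ -4, 0. (A is shown rounded to 4 decimals, so these recover the underlying integer eigenvalues to within that precision.)
Verification: the trace of A = -4 equals the sum of eigenvalues -4, and det(A) ≈ 0.0000 matches the eigenvalue product 0.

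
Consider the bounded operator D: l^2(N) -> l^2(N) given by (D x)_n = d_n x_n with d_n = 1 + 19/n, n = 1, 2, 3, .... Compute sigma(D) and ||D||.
sigma(D) = {1 + 19/n : n ≥ 1} ∪ {1}; ||D|| = 20

A bounded diagonal operator on l^2 with diagonal entries d_n has spectrum equal to the closure of {d_n : n ≥ 1}: every d_n is an eigenvalue (with eigenvector e_n), so {d_n} ⊂ sigma(D); the spectrum is closed, so its closure is too; and for lambda not in the closure, (D - lambda I) has bounded inverse (the diagonal entries 1/(d_n - lambda) are bounded). For our sequence d_n = 1 + 19/n, n = 1, 2, 3, ...:
  - {d_n} = {1 + 19/n : n ≥ 1}; the only limit point is 1
  - closure = {1 + 19/n : n ≥ 1} ∪ {1}
For the norm: a diagonal operator has ||D|| = sup_n |d_n|. Here d_n = 1 + 19/n is positive and decreasing, so sup_n |d_n| = d_1 = 1 + 19 = 20. So ||D|| = 20.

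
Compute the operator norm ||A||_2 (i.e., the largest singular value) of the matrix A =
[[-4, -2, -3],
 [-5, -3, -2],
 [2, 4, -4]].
||A||_2 ≈ 8.4191 (= sqrt(largest eigenvalue of A^T A))

||A||_2 = sigma_max(A) = sqrt(lambda_max(A^T A)). Form the symmetric matrix M = A^T A =
[[45, 31, 14],
 [31, 29, -4],
 [14, -4, 29]].
Its characteristic polynomial (trace, sum of principal 2x2 minors, determinant of M give the coefficients) is
  p(λ) = det(λ I - M) = λ^3 - 103λ^2 + 2278λ - 100.
No integer candidate from the rational root theorem (±divisors of 100) is a root, so the roots are irrational. The cubic discriminant is Δ = 7753338548 > 0, so there are three distinct real roots. p(0) = -100 and p(1) = 2076 have opposite signs, so a root lies in (0, 1); Newton's method refines it to λ ≈ 0.044. p(32) = 92 and p(33) = -1156 have opposite signs, so a root lies in (32, 33); Newton's method refines it to λ ≈ 32.074. p(70) = -2340 and p(71) = 326 have opposite signs, so a root lies in (70, 71); Newton's method refines it to λ ≈ 70.882. Check (Vieta): the three roots sum to 103, matching tr M = 103.
So the eigenvalues of A^T A are ≈ 0.044, 32.074, 70.882 (all ≥ 0, as they must be for A^T A). The largest is λ_max ≈ 70.882, hence ||A||_2 = sqrt(λ_max) ≈ 8.4191.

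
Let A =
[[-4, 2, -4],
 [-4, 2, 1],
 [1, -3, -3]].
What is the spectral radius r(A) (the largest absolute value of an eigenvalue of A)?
r(A) ≈ 4.5556

The eigenvalues of A are the roots of its characteristic polynomial. With M = A (coefficients from the trace, the sum of principal 2x2 minors, and det A):
  p(λ) = det(λ I - M) = λ^3 + 5λ^2 + 13λ + 50.
No integer candidate from the rational root theorem (±divisors of 50) is a root, so the roots are irrational. The cubic discriminant is Δ = -38563 < 0, so there is one real root and a complex-conjugate pair. p(-5) = -15 and p(-4) = 14 have opposite signs, so a root lies in (-5, -4); Newton's method refines it to λ ≈ -4.5556. Dividing out (λ - (-4.5556)) leaves approximately λ^2 + 0.4444λ + 10.9755. For λ^2 + 0.4444λ + 10.9755 the discriminant is -43.7045. It is negative, so the remaining roots are the complex-conjugate pair λ ≈ -0.2222 ± 3.3055i. Their product equals the constant term, so |λ|^2 ≈ 10.9755 and |λ| ≈ 3.3129.
Thus the eigenvalues (to 4 decimals) are -4.5556 (modulus 4.5556); -0.2222 ± 3.3055i (modulus 3.3129). The spectral radius is the largest modulus: r(A) ≈ 4.5556. (Cross-check: r(A) ≤ ||A||_2 ≈ 6.8788; equality holds whenever A is normal, though it can also hold for some non-normal A.)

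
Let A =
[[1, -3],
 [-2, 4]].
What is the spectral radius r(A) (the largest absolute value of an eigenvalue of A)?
r(A) = (5 + sqrt(33))/2 ≈ 5.3723

The eigenvalues of A are the roots of its characteristic polynomial. With M = A (coefficients from the trace and determinant):
  p(λ) = det(λ I - M) = λ^2 - 5λ - 2.
For λ^2 - 5λ - 2 the discriminant is 33. It is nonnegative but not a perfect square, so the roots are real and irrational: λ = (5 ± sqrt(33))/2 ≈ 5.3723, -0.3723.
Thus the eigenvalues (to 4 decimals) are 5.3723 (modulus 5.3723); -0.3723 (modulus 0.3723). The spectral radius is the largest modulus: r(A) = (5 + sqrt(33))/2 ≈ 5.3723. (Cross-check: r(A) ≤ ||A||_2 ≈ 5.465; equality holds whenever A is normal, though it can also hold for some non-normal A.)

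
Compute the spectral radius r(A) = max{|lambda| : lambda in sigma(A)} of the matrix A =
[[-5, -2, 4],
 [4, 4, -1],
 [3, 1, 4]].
r(A) ≈ 5.2799

The eigenvalues of A are the roots of its characteristic polynomial. With M = A (coefficients from the trace, the sum of principal 2x2 minors, and det A):
  p(λ) = det(λ I - M) = λ^3 - 3λ^2 - 27λ + 79.
No integer candidate from the rational root theorem (±divisors of 79) is a root, so the roots are irrational. The cubic discriminant is Δ = 40500 > 0, so there are three distinct real roots. p(-6) = -83 and p(-5) = 14 have opposite signs, so a root lies in (-6, -5); Newton's method refines it to λ ≈ -5.1726. p(2) = 21 and p(3) = -2 have opposite signs, so a root lies in (2, 3); Newton's method refines it to λ ≈ 2.8927. p(5) = -6 and p(6) = 25 have opposite signs, so a root lies in (5, 6); Newton's method refines it to λ ≈ 5.2799. Check (Vieta): the three roots sum to 3, matching tr M = 3.
Thus the eigenvalues (to 4 decimals) are -5.1726 (modulus 5.1726); 2.8927 (modulus 2.8927); 5.2799 (modulus 5.2799). The spectral radius is the largest modulus: r(A) ≈ 5.2799. (Cross-check: r(A) ≤ ||A||_2 ≈ 8.5501; equality holds whenever A is normal, though it can also hold for some non-normal A.)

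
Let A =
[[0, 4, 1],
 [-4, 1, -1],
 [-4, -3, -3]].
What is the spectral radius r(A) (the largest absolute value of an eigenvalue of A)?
r(A) ≈ 3.6126

The eigenvalues of A are the roots of its characteristic polynomial. With M = A (coefficients from the trace, the sum of principal 2x2 minors, and det A):
  p(λ) = det(λ I - M) = λ^3 + 2λ^2 + 14λ + 16.
No integer candidate from the rational root theorem (±divisors of 16) is a root, so the roots are irrational. The cubic discriminant is Δ = -9552 < 0, so there is one real root and a complex-conjugate pair. p(-2) = -12 and p(-1) = 3 have opposite signs, so a root lies in (-2, -1); Newton's method refines it to λ ≈ -1.226. Dividing out (λ - (-1.226)) leaves approximately λ^2 + 0.774λ + 13.0511. For λ^2 + 0.774λ + 13.0511 the discriminant is -51.6051. It is negative, so the remaining roots are the complex-conjugate pair λ ≈ -0.387 ± 3.5918i. Their product equals the constant term, so |λ|^2 ≈ 13.0511 and |λ| ≈ 3.6126.
Thus the eigenvalues (to 4 decimals) are -1.226 (modulus 1.226); -0.387 ± 3.5918i (modulus 3.6126). The spectral radius is the largest modulus: r(A) ≈ 3.6126. (Cross-check: r(A) ≤ ||A||_2 ≈ 6.9475; equality holds whenever A is normal, though it can also hold for some non-normal A.)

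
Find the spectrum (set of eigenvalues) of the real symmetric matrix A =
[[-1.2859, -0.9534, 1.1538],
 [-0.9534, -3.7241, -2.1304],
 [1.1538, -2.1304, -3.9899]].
sigma(A) ≈ {-6, -3, 0}

A is real symmetric, so its spectrum consists of real eigenvalues. Expanding the characteristic polynomial of the displayed matrix gives
  det(λ I - A) = p(λ) = λ^3 + (9)λ^2 + (18)λ + (0).
Solving p(λ) = 0 yields eigenvalues ≈ -6, -3, 0. (A is shown rounded to 4 decimals, so these recover the underlying integer eigenvalues to within that precision.)
Verification: the trace of A = -9 equals the sum of eigenvalues -9, and det(A) ≈ 0.0007 matches the eigenvalue product 0.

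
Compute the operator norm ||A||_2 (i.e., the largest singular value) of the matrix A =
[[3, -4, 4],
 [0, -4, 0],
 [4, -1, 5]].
||A||_2 ≈ 8.9789 (= sqrt(largest eigenvalue of A^T A))

||A||_2 = sigma_max(A) = sqrt(lambda_max(A^T A)). Form the symmetric matrix M = A^T A =
[[25, -16, 32],
 [-16, 33, -21],
 [32, -21, 41]].
Its characteristic polynomial (trace, sum of principal 2x2 minors, determinant of M give the coefficients) is
  p(λ) = det(λ I - M) = λ^3 - 99λ^2 + 1482λ - 16.
No integer candidate from the rational root theorem (±divisors of 16) is a root, so the roots are irrational. The cubic discriminant is Δ = 8486511588 > 0, so there are three distinct real roots. p(0) = -16 and p(1) = 1368 have opposite signs, so a root lies in (0, 1); Newton's method refines it to λ ≈ 0.0108. p(18) = 416 and p(19) = -738 have opposite signs, so a root lies in (18, 19); Newton's method refines it to λ ≈ 18.3693. p(80) = -3056 and p(81) = 1928 have opposite signs, so a root lies in (80, 81); Newton's method refines it to λ ≈ 80.6199. Check (Vieta): the three roots sum to 99, matching tr M = 99.
So the eigenvalues of A^T A are ≈ 0.0108, 18.3693, 80.6199 (all ≥ 0, as they must be for A^T A). The largest is λ_max ≈ 80.6199, hence ||A||_2 = sqrt(λ_max) ≈ 8.9789.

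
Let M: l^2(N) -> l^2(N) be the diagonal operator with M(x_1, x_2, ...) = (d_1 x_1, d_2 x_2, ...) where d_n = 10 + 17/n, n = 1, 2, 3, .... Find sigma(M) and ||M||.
sigma(M) = {10 + 17/n : n ≥ 1} ∪ {10}; ||M|| = 27

A bounded diagonal operator on l^2 with diagonal entries d_n has spectrum equal to the closure of {d_n : n ≥ 1}: every d_n is an eigenvalue (with eigenvector e_n), so {d_n} ⊂ sigma(M); the spectrum is closed, so its closure is too; and for lambda not in the closure, (M - lambda I) has bounded inverse (the diagonal entries 1/(d_n - lambda) are bounded). For our sequence d_n = 10 + 17/n, n = 1, 2, 3, ...:
  - {d_n} = {10 + 17/n : n ≥ 1}; the only limit point is 10
  - closure = {10 + 17/n : n ≥ 1} ∪ {10}
For the norm: a diagonal operator has ||M|| = sup_n |d_n|. Here d_n = 10 + 17/n is positive and decreasing, so sup_n |d_n| = d_1 = 10 + 17 = 27. So ||M|| = 27.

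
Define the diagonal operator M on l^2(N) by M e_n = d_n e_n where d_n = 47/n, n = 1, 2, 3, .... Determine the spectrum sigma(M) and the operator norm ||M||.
sigma(M) = {47/n : n ≥ 1} ∪ {0}; ||M|| = 47

A bounded diagonal operator on l^2 with diagonal entries d_n has spectrum equal to the closure of {d_n : n ≥ 1}: every d_n is an eigenvalue (with eigenvector e_n), so {d_n} ⊂ sigma(M); the spectrum is closed, so its closure is too; and for lambda not in the closure, (M - lambda I) has bounded inverse (the diagonal entries 1/(d_n - lambda) are bounded). For our sequence d_n = 47/n, n = 1, 2, 3, ...:
  - {d_n} = {47/n : n ≥ 1}; the only limit point is 0
  - closure = {47/n : n ≥ 1} ∪ {0}
For the norm: a diagonal operator has ||M|| = sup_n |d_n|. Here d_n = 47/n is positive and decreasing, so sup_n |d_n| = d_1 = 47. So ||M|| = 47.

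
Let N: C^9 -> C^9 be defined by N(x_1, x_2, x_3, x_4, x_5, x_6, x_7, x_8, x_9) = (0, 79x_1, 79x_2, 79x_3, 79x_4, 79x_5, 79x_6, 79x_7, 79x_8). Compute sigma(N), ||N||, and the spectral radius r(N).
sigma(N) = {0}; ||N|| = 79; r(N) = 0. (N is nilpotent with N^9 = 0.)

On C^9, N is a strictly lower-triangular matrix with 79 on the subdiagonal and zeros elsewhere, so its characteristic polynomial is lambda^9 and every eigenvalue is 0: sigma(N) = {0}. For the operator norm, N e_i = 79e_{i+1} for i = 1, ..., 8 and N e_9 = 0, so the singular values of N are 79 (with multiplicity 8) and 0; hence ||N|| = 79. The spectral radius r(N) = max|lambda| = 0. Note ||N|| > r(N) — characteristic of non-normal nilpotent operators. Indeed N^9 = 0.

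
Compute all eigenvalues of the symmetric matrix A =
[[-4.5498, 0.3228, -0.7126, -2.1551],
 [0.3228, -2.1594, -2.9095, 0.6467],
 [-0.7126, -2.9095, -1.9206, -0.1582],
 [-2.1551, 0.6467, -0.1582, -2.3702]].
sigma(A) ≈ {-6, -5, -1, 1}

A is real symmetric, so its spectrum consists of real eigenvalues. Expanding the characteristic polynomial of the displayed matrix gives
  det(λ I - A) = p(λ) = λ^4 + (11)λ^3 + (29)λ^2 + (-11)λ + (-30).
Solving p(λ) = 0 yields eigenvalues ≈ -6, -5, -1, 1. (A is shown rounded to 4 decimals, so these recover the underlying integer eigenvalues to within that precision.)
Verification: the trace of A = -11 equals the sum of eigenvalues -11, and det(A) ≈ -29.9995 matches the eigenvalue product -30.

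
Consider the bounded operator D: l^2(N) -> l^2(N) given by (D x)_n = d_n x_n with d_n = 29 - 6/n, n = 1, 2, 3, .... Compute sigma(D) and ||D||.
sigma(D) = {29 - 6/n : n ≥ 1} ∪ {29}; ||D|| = 29

A bounded diagonal operator on l^2 with diagonal entries d_n has spectrum equal to the closure of {d_n : n ≥ 1}: every d_n is an eigenvalue (with eigenvector e_n), so {d_n} ⊂ sigma(D); the spectrum is closed, so its closure is too; and for lambda not in the closure, (D - lambda I) has bounded inverse (the diagonal entries 1/(d_n - lambda) are bounded). For our sequence d_n = 29 - 6/n, n = 1, 2, 3, ...:
  - {d_n} = {29 - 6/n : n ≥ 1}; the only limit point is 29
  - closure = {29 - 6/n : n ≥ 1} ∪ {29}
For the norm: a diagonal operator has ||D|| = sup_n |d_n|. Here d_n = 29 - 6/n increases monotonically from d_1 = 23 toward 29, with all terms in [23, 29); so sup_n |d_n| = 29 (the supremum is the limit, not attained). So ||D|| = 29.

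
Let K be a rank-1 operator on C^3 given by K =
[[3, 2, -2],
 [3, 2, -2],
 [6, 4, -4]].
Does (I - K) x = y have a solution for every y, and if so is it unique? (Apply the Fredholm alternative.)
(I - K) is singular (det(I - K) = 0, i.e. 1 ∈ sigma(K)). (I - K) x = y is solvable iff y ⊥ ker((I - K)^*) = span{(3, 2, -2)}, i.e. iff 3y_1 + 2y_2 - 2y_3 = 0. When solvable, the solutions are x = y + c·(1, 1, 2), c arbitrary (ker(I - K) = span{(1, 1, 2)}, dimension 1).

K has rank 1, so it is an outer product K = u v^T: every row of K is a multiple of one row vector. Reading off the entries, u = (1, 1, 2) and v = (3, 2, -2) (row i of K equals u_i·v^T). A rank-one matrix u v^T satisfies K u = u (v·u) and kills the (2)-dimensional subspace v^⊥, so its characteristic polynomial is lambda^2 (lambda - v·u) with v·u = tr K = 1. Hence the eigenvalues of I - K are 1 (multiplicity 2) and 1 - (1) = 0, so det(I - K) = 0. (Direct check: I - K =
[[-2, -2, 2],
 [-3, -1, 2],
 [-6, -4, 5]]
has determinant 0.) So 1 is an eigenvalue of K and (I - K) is not invertible. The finite-dimensional Fredholm alternative says: either (I - K) is invertible, or ker(I - K) ≠ {0} and then range(I - K) = ker((I - K)^*)^⊥, with dim ker(I - K) = dim ker((I - K)^*). We are in the second case, so we need both kernels. Kernel of I - K: (I - K) u = u - u (v·u) = u - u = 0, so ker(I - K) = span{u} = span{(1, 1, 2)} (it is exactly 1-dimensional because rank(I - K) = 2). Kernel of the adjoint: K is real, so (I - K)^* = I - K^T = I - v u^T, and (I - v u^T) v = v - v (u·v) = 0; hence ker((I - K)^*) = span{v} = span{(3, 2, -2)}. Therefore (I - K) x = y is solvable iff <y, v> = 0, i.e. iff 3y_1 + 2y_2 - 2y_3 = 0. When this holds, K y = u (v·y) = 0, so (I - K) y = y and x = y is a particular solution; the full solution set is the line x = y + c·u = y + c·(1, 1, 2), c ∈ C.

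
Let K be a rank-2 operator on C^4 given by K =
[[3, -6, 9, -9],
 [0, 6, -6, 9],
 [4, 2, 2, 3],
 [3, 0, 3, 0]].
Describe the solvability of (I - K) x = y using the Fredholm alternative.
(I - K) is invertible (det(I - K) = 20 ≠ 0), so for every y in C^4 the equation (I - K) x = y has a unique solution.

K has rank 2 and factors as K = U V^T = u1 v1^T + u2 v2^T with u1 = (-3, 3, 1, 0), v1 = (1, 2, -1, 3), u2 = (-2, 1, -1, -1), v2 = (-3, 0, -3, 0) (multiplying out reproduces the displayed K). The nonzero eigenvalues of U V^T coincide with those of the 2 x 2 matrix G = V^T U = [[v1·u1, v1·u2], [v2·u1, v2·u2]] = [[2, -2], [6, 9]], and by the Sylvester determinant identity det(I_4 - U V^T) = det(I_2 - V^T U) = det([[-1, 2], [-6, -8]]) = (-1)(-8) - (2)(-6) = 20. (Direct check: I - K =
[[-2, 6, -9, 9],
 [0, -5, 6, -9],
 [-4, -2, -1, -3],
 [-3, 0, -3, 1]]
has determinant 20.) The finite-dimensional Fredholm alternative says: either (I - K) is invertible, or ker(I - K) ≠ {0} and then range(I - K) = ker((I - K)^*)^⊥, with dim ker(I - K) = dim ker((I - K)^*). Since det(I - K) ≠ 0, 1 is not an eigenvalue of K and ker(I - K) = {0}, so we are in the first case: for every y there is a unique x = (I - K)^(-1) y. (Explicitly, by the Woodbury identity, (I - U V^T)^(-1) = I + U (I_2 - G)^(-1) V^T.)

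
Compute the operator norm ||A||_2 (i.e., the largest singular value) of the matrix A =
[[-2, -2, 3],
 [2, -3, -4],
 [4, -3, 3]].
||A||_2 ≈ 6.0959 (= sqrt(largest eigenvalue of A^T A))

||A||_2 = sigma_max(A) = sqrt(lambda_max(A^T A)). Form the symmetric matrix M = A^T A =
[[24, -14, -2],
 [-14, 22, -3],
 [-2, -3, 34]].
Its characteristic polynomial (trace, sum of principal 2x2 minors, determinant of M give the coefficients) is
  p(λ) = det(λ I - M) = λ^3 - 80λ^2 + 1883λ - 10816.
No integer candidate from the rational root theorem (±divisors of 10816) is a root, so the roots are irrational. The cubic discriminant is Δ = 4294260 > 0, so there are three distinct real roots. p(8) = -360 and p(9) = 380 have opposite signs, so a root lies in (8, 9); Newton's method refines it to λ ≈ 8.4681. p(34) = 30 and p(35) = -36 have opposite signs, so a root lies in (34, 35); Newton's method refines it to λ ≈ 34.3718. p(37) = -12 and p(38) = 90 have opposite signs, so a root lies in (37, 38); Newton's method refines it to λ ≈ 37.16. Check (Vieta): the three roots sum to 80, matching tr M = 80.
So the eigenvalues of A^T A are ≈ 8.4681, 34.3718, 37.16 (all ≥ 0, as they must be for A^T A). The largest is λ_max ≈ 37.16, hence ||A||_2 = sqrt(λ_max) ≈ 6.0959.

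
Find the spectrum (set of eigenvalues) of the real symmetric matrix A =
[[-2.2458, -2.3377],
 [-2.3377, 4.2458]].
sigma(A) ≈ {-3, 5}

A is real symmetric, so its spectrum consists of real eigenvalues. Expanding the characteristic polynomial of the displayed matrix gives
  det(λ I - A) = p(λ) = λ^2 + (-2)λ + (-15).
Solving p(λ) = 0 yields eigenvalues ≈ -3, 5. (A is shown rounded to 4 decimals, so these recover the underlying integer eigenvalues to within that precision.)
Verification: the trace of A = 2 equals the sum of eigenvalues 2, and det(A) ≈ -15.0001 matches the eigenvalue product -15.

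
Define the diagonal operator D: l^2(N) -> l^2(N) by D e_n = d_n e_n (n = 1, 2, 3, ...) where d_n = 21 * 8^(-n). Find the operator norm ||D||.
||D|| = 21/8 (attained at n = 1)

For D diagonal, ||D|| = sup_n |d_n|. The sequence d_n = 21 * 8^(-n) is positive and strictly decreasing (ratio 8^(-1) < 1), so the supremum is d_1 = 21/8. Hence ||D|| = 21/8.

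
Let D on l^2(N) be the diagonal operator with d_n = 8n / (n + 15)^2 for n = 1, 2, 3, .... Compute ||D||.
||D|| = 2/15 (attained at n = 15)

For D diagonal, ||D|| = sup_n |d_n|. Treat f(x) = 8x / (x + 15)^2 for real x > 0. By the quotient rule, f'(x) = 8(15 - x)/(x + 15)^3, which is positive for x < 15 and negative for x > 15. So f has a unique maximum at x = 15, and since 15 is a positive integer, the supremum over n ≥ 1 is attained at n = 15: d_15 = 8·15/(15 + 15)^2 = 8·15/900 = 2/15. Hence ||D|| = 2/15.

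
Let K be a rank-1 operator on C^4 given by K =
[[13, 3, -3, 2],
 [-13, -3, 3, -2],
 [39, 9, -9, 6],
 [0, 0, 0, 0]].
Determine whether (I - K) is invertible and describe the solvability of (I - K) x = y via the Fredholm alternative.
(I - K) is singular (det(I - K) = 0, i.e. 1 ∈ sigma(K)). (I - K) x = y is solvable iff y ⊥ ker((I - K)^*) = span{(13, 3, -3, 2)}, i.e. iff 13y_1 + 3y_2 - 3y_3 + 2y_4 = 0. When solvable, the solutions are x = y + c·(1, -1, 3, 0), c arbitrary (ker(I - K) = span{(1, -1, 3, 0)}, dimension 1).

K has rank 1, so it is an outer product K = u v^T: every row of K is a multiple of one row vector. Reading off the entries, u = (1, -1, 3, 0) and v = (13, 3, -3, 2) (row i of K equals u_i·v^T). A rank-one matrix u v^T satisfies K u = u (v·u) and kills the (3)-dimensional subspace v^⊥, so its characteristic polynomial is lambda^3 (lambda - v·u) with v·u = tr K = 1. Hence the eigenvalues of I - K are 1 (multiplicity 3) and 1 - (1) = 0, so det(I - K) = 0. (Direct check: I - K =
[[-12, -3, 3, -2],
 [13, 4, -3, 2],
 [-39, -9, 10, -6],
 [0, 0, 0, 1]]
has determinant 0.) So 1 is an eigenvalue of K and (I - K) is not invertible. The finite-dimensional Fredholm alternative says: either (I - K) is invertible, or ker(I - K) ≠ {0} and then range(I - K) = ker((I - K)^*)^⊥, with dim ker(I - K) = dim ker((I - K)^*). We are in the second case, so we need both kernels. Kernel of I - K: (I - K) u = u - u (v·u) = u - u = 0, so ker(I - K) = span{u} = span{(1, -1, 3, 0)} (it is exactly 1-dimensional because rank(I - K) = 3). Kernel of the adjoint: K is real, so (I - K)^* = I - K^T = I - v u^T, and (I - v u^T) v = v - v (u·v) = 0; hence ker((I - K)^*) = span{v} = span{(13, 3, -3, 2)}. Therefore (I - K) x = y is solvable iff <y, v> = 0, i.e. iff 13y_1 + 3y_2 - 3y_3 + 2y_4 = 0. When this holds, K y = u (v·y) = 0, so (I - K) y = y and x = y is a particular solution; the full solution set is the line x = y + c·u = y + c·(1, -1, 3, 0), c ∈ C.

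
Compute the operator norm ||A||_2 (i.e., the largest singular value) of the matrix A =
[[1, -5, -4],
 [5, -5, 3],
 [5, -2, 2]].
||A||_2 ≈ 9.7748 (= sqrt(largest eigenvalue of A^T A))

||A||_2 = sigma_max(A) = sqrt(lambda_max(A^T A)). Form the symmetric matrix M = A^T A =
[[51, -40, 21],
 [-40, 54, 1],
 [21, 1, 29]].
Its characteristic polynomial (trace, sum of principal 2x2 minors, determinant of M give the coefficients) is
  p(λ) = det(λ I - M) = λ^3 - 134λ^2 + 3757λ - 7921.
No integer candidate from the rational root theorem (±divisors of 7921) is a root, so the roots are irrational. The cubic discriminant is Δ = 35179006993 > 0, so there are three distinct real roots. p(2) = -935 and p(3) = 2171 have opposite signs, so a root lies in (2, 3); Newton's method refines it to λ ≈ 2.2926. p(36) = 323 and p(37) = -1705 have opposite signs, so a root lies in (36, 37); Newton's method refines it to λ ≈ 36.1609. p(95) = -2981 and p(96) = 2543 have opposite signs, so a root lies in (95, 96); Newton's method refines it to λ ≈ 95.5465. Check (Vieta): the three roots sum to 134, matching tr M = 134.
So the eigenvalues of A^T A are ≈ 2.2926, 36.1609, 95.5465 (all ≥ 0, as they must be for A^T A). The largest is λ_max ≈ 95.5465, hence ||A||_2 = sqrt(λ_max) ≈ 9.7748.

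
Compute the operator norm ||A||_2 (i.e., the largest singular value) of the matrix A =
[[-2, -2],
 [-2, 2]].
||A||_2 = sqrt(8) ≈ 2.8284 (= sqrt(largest eigenvalue of A^T A))

||A||_2 = sigma_max(A) = sqrt(lambda_max(A^T A)). Form the symmetric matrix M = A^T A =
[[8, 0],
 [0, 8]].
Its characteristic polynomial (trace, determinant of M give the coefficients) is
  p(λ) = det(λ I - M) = λ^2 - 16λ + 64.
For λ^2 - 16λ + 64 the discriminant is 0. It is a perfect square (0^2), so the roots are rational: λ = (16 ± 0)/2 = 8, 8.
So the eigenvalues of A^T A are ≈ 8, 8 (all ≥ 0, as they must be for A^T A). The largest is λ_max = 8, hence ||A||_2 = sqrt(λ_max) = sqrt(8) ≈ 2.8284.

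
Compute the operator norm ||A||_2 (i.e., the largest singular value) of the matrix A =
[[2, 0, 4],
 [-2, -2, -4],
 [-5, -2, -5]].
||A||_2 ≈ 9.684 (= sqrt(largest eigenvalue of A^T A))

||A||_2 = sigma_max(A) = sqrt(lambda_max(A^T A)). Form the symmetric matrix M = A^T A =
[[33, 14, 41],
 [14, 8, 18],
 [41, 18, 57]].
Its characteristic polynomial (trace, sum of principal 2x2 minors, determinant of M give the coefficients) is
  p(λ) = det(λ I - M) = λ^3 - 98λ^2 + 400λ - 400.
No integer candidate from the rational root theorem (±divisors of 400) is a root, so the roots are irrational. The cubic discriminant is Δ = 52652800 > 0, so there are three distinct real roots. p(1) = -97 and p(2) = 16 have opposite signs, so a root lies in (1, 2); Newton's method refines it to λ ≈ 1.6782. p(2) = 16 and p(3) = -55 have opposite signs, so a root lies in (2, 3); Newton's method refines it to λ ≈ 2.5417. p(93) = -6445 and p(94) = 1856 have opposite signs, so a root lies in (93, 94); Newton's method refines it to λ ≈ 93.7802. Check (Vieta): the three roots sum to 98, matching tr M = 98.
So the eigenvalues of A^T A are ≈ 1.6782, 2.5417, 93.7802 (all ≥ 0, as they must be for A^T A). The largest is λ_max ≈ 93.7802, hence ||A||_2 = sqrt(λ_max) ≈ 9.684.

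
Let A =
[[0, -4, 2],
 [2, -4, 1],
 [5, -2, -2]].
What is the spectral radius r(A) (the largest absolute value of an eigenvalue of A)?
r(A) ≈ 4.383

The eigenvalues of A are the roots of its characteristic polynomial. With M = A (coefficients from the trace, the sum of principal 2x2 minors, and det A):
  p(λ) = det(λ I - M) = λ^3 + 6λ^2 + 8λ + 4.
No integer candidate from the rational root theorem (±divisors of 4) is a root, so the roots are irrational. The cubic discriminant is Δ = -176 < 0, so there is one real root and a complex-conjugate pair. p(-5) = -11 and p(-4) = 4 have opposite signs, so a root lies in (-5, -4); Newton's method refines it to λ ≈ -4.383. Dividing out (λ - (-4.383)) leaves approximately λ^2 + 1.617λ + 0.9126. For λ^2 + 1.617λ + 0.9126 the discriminant is -1.0357. It is negative, so the remaining roots are the complex-conjugate pair λ ≈ -0.8085 ± 0.5089i. Their product equals the constant term, so |λ|^2 ≈ 0.9126 and |λ| ≈ 0.9553.
Thus the eigenvalues (to 4 decimals) are -4.383 (modulus 4.383); -0.8085 ± 0.5089i (modulus 0.9553). The spectral radius is the largest modulus: r(A) ≈ 4.383. (Cross-check: r(A) ≤ ||A||_2 ≈ 7.1322; equality holds whenever A is normal, though it can also hold for some non-normal A.)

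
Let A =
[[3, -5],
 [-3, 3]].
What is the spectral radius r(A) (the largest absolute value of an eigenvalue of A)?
r(A) = (6 + sqrt(60))/2 ≈ 6.873

The eigenvalues of A are the roots of its characteristic polynomial. With M = A (coefficients from the trace and determinant):
  p(λ) = det(λ I - M) = λ^2 - 6λ - 6.
For λ^2 - 6λ - 6 the discriminant is 60. It is nonnegative but not a perfect square, so the roots are real and irrational: λ = (6 ± sqrt(60))/2 ≈ 6.873, -0.873.
Thus the eigenvalues (to 4 decimals) are 6.873 (modulus 6.873); -0.873 (modulus 0.873). The spectral radius is the largest modulus: r(A) = (6 + sqrt(60))/2 ≈ 6.873. (Cross-check: r(A) ≤ ||A||_2 ≈ 7.1623; equality holds whenever A is normal, though it can also hold for some non-normal A.)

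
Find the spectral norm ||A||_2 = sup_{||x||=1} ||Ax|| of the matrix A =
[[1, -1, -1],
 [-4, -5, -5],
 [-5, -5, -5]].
||A||_2 = sqrt((144 + sqrt(19088))/2) ≈ 11.8777 (= sqrt(largest eigenvalue of A^T A))

||A||_2 = sigma_max(A) = sqrt(lambda_max(A^T A)). Form the symmetric matrix M = A^T A =
[[42, 44, 44],
 [44, 51, 51],
 [44, 51, 51]].
Its characteristic polynomial (trace, sum of principal 2x2 minors, determinant of M give the coefficients) is
  p(λ) = det(λ I - M) = λ^3 - 144λ^2 + 412λ.
The constant term is 0, so λ = 0 is a root. Dividing out λ leaves p(λ) = λ(λ^2 - 144λ + 412). For λ^2 - 144λ + 412 the discriminant is 19088. It is nonnegative but not a perfect square, so the roots are real and irrational: λ = (144 ± sqrt(19088))/2 ≈ 141.0797, 2.9203.
So the eigenvalues of A^T A are ≈ 0, 2.9203, 141.0797 (all ≥ 0, as they must be for A^T A). The largest is λ_max = (144 + sqrt(19088))/2 ≈ 141.0797, hence ||A||_2 = sqrt(λ_max) = sqrt((144 + sqrt(19088))/2) ≈ 11.8777.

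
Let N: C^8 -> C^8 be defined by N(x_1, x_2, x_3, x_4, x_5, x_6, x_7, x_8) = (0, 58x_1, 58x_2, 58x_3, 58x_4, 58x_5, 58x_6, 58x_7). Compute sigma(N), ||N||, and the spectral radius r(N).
sigma(N) = {0}; ||N|| = 58; r(N) = 0. (N is nilpotent with N^8 = 0.)

On C^8, N is a strictly lower-triangular matrix with 58 on the subdiagonal and zeros elsewhere, so its characteristic polynomial is lambda^8 and every eigenvalue is 0: sigma(N) = {0}. For the operator norm, N e_i = 58e_{i+1} for i = 1, ..., 7 and N e_8 = 0, so the singular values of N are 58 (with multiplicity 7) and 0; hence ||N|| = 58. The spectral radius r(N) = max|lambda| = 0. Note ||N|| > r(N) — characteristic of non-normal nilpotent operators. Indeed N^8 = 0.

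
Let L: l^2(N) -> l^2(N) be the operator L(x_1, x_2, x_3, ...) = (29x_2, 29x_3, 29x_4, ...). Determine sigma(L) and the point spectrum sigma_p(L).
sigma(L) = closed disk {z in C : |z| ≤ 29}; sigma_p(L) = open disk {z in C : |z| < 29}

Note L = 29·V where V is the unit left shift (V x)_k = x_{k+1}; so sigma(L) = 29·sigma(V) and ||L|| = 29||V||. ||L x||^2 = 841sum_{k≥2} |x_k|^2 ≤ 841||x||^2, with equality on {x : x_1 = 0}, so ||L|| = 29. For any lambda with |lambda| < 29, set r = lambda/29 (|r| < 1); the vector x = (1, r, r^2, ...) is in l^2 and satisfies L x = 29(r, r^2, ...) = lambda x, so lambda is an eigenvalue. On the boundary |lambda| = 29 the geometric series diverges, so no l^2 eigenvector exists, but these lambda lie in the approximate point spectrum. Hence sigma(L) is the closed disk of radius 29 and sigma_p(L) is the open disk.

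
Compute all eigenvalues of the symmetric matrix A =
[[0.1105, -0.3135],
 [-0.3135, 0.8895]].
sigma(A) ≈ {0, 1}

A is real symmetric, so its spectrum consists of real eigenvalues. Expanding the characteristic polynomial of the displayed matrix gives
  det(λ I - A) = p(λ) = λ^2 + (-1)λ + (0).
Solving p(λ) = 0 yields eigenvalues ≈ 0, 1. (A is shown rounded to 4 decimals, so these recover the underlying integer eigenvalues to within that precision.)
Verification: the trace of A = 1 equals the sum of eigenvalues 1, and det(A) ≈ 0.0000 matches the eigenvalue product 0.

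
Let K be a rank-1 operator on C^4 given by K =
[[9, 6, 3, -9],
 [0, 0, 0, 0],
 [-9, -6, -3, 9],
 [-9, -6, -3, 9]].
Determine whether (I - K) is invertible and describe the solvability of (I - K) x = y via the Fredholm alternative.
(I - K) is invertible (det(I - K) = -14 ≠ 0), so for every y in C^4 the equation (I - K) x = y has a unique solution.

K has rank 1, so it is an outer product K = u v^T: every row of K is a multiple of one row vector. Reading off the entries, u = (3, 0, -3, -3) and v = (3, 2, 1, -3) (row i of K equals u_i·v^T). A rank-one matrix u v^T satisfies K u = u (v·u) and kills the (3)-dimensional subspace v^⊥, so its characteristic polynomial is lambda^3 (lambda - v·u) with v·u = tr K = 15. Hence the eigenvalues of I - K are 1 (multiplicity 3) and 1 - (15) = -14, so det(I - K) = -14. (Direct check: I - K =
[[-8, -6, -3, 9],
 [0, 1, 0, 0],
 [9, 6, 4, -9],
 [9, 6, 3, -8]]
has determinant -14.) The finite-dimensional Fredholm alternative says: either (I - K) is invertible, or ker(I - K) ≠ {0} and then range(I - K) = ker((I - K)^*)^⊥, with dim ker(I - K) = dim ker((I - K)^*). Since det(I - K) ≠ 0, 1 is not an eigenvalue of K and ker(I - K) = {0}, so we are in the first case: for every y there is a unique x = (I - K)^(-1) y. Explicitly, by the Sherman–Morrison formula, (I - u v^T)^(-1) = I + u v^T/(1 - v·u), i.e. (I - K)^(-1) = I + K/(-14).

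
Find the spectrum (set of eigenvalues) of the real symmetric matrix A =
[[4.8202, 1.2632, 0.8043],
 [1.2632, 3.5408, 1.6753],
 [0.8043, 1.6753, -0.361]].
sigma(A) ≈ {-1, 3, 6}

A is real symmetric, so its spectrum consists of real eigenvalues. Expanding the characteristic polynomial of the displayed matrix gives
  det(λ I - A) = p(λ) = λ^3 + (-8)λ^2 + (9)λ + (18).
Solving p(λ) = 0 yields eigenvalues ≈ -1, 3, 6. (A is shown rounded to 4 decimals, so these recover the underlying integer eigenvalues to within that precision.)
Verification: the trace of A = 8 equals the sum of eigenvalues 8, and det(A) ≈ -18.0002 matches the eigenvalue product -18.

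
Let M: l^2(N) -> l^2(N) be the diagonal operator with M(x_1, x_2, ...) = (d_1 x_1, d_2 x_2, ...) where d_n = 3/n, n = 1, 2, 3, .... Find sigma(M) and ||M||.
sigma(M) = {3/n : n ≥ 1} ∪ {0}; ||M|| = 3

A bounded diagonal operator on l^2 with diagonal entries d_n has spectrum equal to the closure of {d_n : n ≥ 1}: every d_n is an eigenvalue (with eigenvector e_n), so {d_n} ⊂ sigma(M); the spectrum is closed, so its closure is too; and for lambda not in the closure, (M - lambda I) has bounded inverse (the diagonal entries 1/(d_n - lambda) are bounded). For our sequence d_n = 3/n, n = 1, 2, 3, ...:
  - {d_n} = {3/n : n ≥ 1}; the only limit point is 0
  - closure = {3/n : n ≥ 1} ∪ {0}
For the norm: a diagonal operator has ||M|| = sup_n |d_n|. Here d_n = 3/n is positive and decreasing, so sup_n |d_n| = d_1 = 3. So ||M|| = 3.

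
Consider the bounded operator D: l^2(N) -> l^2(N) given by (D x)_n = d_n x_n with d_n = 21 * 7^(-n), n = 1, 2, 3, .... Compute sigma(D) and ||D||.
sigma(D) = {21 * 7^(-n) : n ≥ 1} ∪ {0}; ||D|| = 3

A bounded diagonal operator on l^2 with diagonal entries d_n has spectrum equal to the closure of {d_n : n ≥ 1}: every d_n is an eigenvalue (with eigenvector e_n), so {d_n} ⊂ sigma(D); the spectrum is closed, so its closure is too; and for lambda not in the closure, (D - lambda I) has bounded inverse (the diagonal entries 1/(d_n - lambda) are bounded). For our sequence d_n = 21 * 7^(-n), n = 1, 2, 3, ...:
  - {d_n} = {21 * 7^(-n) : n ≥ 1}; the only limit point is 0
  - closure = {21 * 7^(-n) : n ≥ 1} ∪ {0}
For the norm: a diagonal operator has ||D|| = sup_n |d_n|. Here d_n = 21 * 7^(-n) is positive and decreasing, so sup_n |d_n| = d_1 = 21/7 = 3. So ||D|| = 3.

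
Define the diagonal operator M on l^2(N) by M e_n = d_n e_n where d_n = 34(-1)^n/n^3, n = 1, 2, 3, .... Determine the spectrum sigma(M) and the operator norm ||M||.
sigma(M) = {34(-1)^n/n^3 : n ≥ 1} ∪ {0}; ||M|| = 34

A bounded diagonal operator on l^2 with diagonal entries d_n has spectrum equal to the closure of {d_n : n ≥ 1}: every d_n is an eigenvalue (with eigenvector e_n), so {d_n} ⊂ sigma(M); the spectrum is closed, so its closure is too; and for lambda not in the closure, (M - lambda I) has bounded inverse (the diagonal entries 1/(d_n - lambda) are bounded). For our sequence d_n = 34(-1)^n/n^3, n = 1, 2, 3, ...:
  - {d_n} = {34(-1)^n/n^3 : n ≥ 1}; the only limit point is 0
  - closure = {34(-1)^n/n^3 : n ≥ 1} ∪ {0}
For the norm: a diagonal operator has ||M|| = sup_n |d_n|. Here |d_n| = 34/n^3 is decreasing, so sup_n |d_n| = |d_1| = 34. So ||M|| = 34.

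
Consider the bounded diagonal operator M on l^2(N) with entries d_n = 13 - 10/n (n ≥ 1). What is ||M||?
||M|| = 13

For a diagonal operator on l^2 with entries d_n, ||M|| = sup_n |d_n|. Here d_1 = 3, d_2 = 8, ..., and d_n = 13 - 10/n increases monotonically toward 13. All terms lie in [3, 13), so |d_n| = d_n and the supremum is the limit 13, which is not attained by any individual d_n. Hence ||M|| = 13.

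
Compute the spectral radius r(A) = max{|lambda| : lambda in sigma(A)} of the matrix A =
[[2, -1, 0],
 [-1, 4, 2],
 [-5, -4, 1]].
r(A) ≈ 3.7456

The eigenvalues of A are the roots of its characteristic polynomial. With M = A (coefficients from the trace, the sum of principal 2x2 minors, and det A):
  p(λ) = det(λ I - M) = λ^3 - 7λ^2 + 21λ - 33.
No integer candidate from the rational root theorem (±divisors of 33) is a root, so the roots are irrational. The cubic discriminant is Δ = -2796 < 0, so there is one real root and a complex-conjugate pair. p(3) = -6 and p(4) = 3 have opposite signs, so a root lies in (3, 4); Newton's method refines it to λ ≈ 3.7456. Dividing out (λ - (3.7456)) leaves approximately λ^2 - 3.2544λ + 8.8103. For λ^2 - 3.2544λ + 8.8103 the discriminant is -24.6502. It is negative, so the remaining roots are the complex-conjugate pair λ ≈ 1.6272 ± 2.4824i. Their product equals the constant term, so |λ|^2 ≈ 8.8103 and |λ| ≈ 2.9682.
Thus the eigenvalues (to 4 decimals) are 3.7456 (modulus 3.7456); 1.6272 ± 2.4824i (modulus 2.9682). The spectral radius is the largest modulus: r(A) ≈ 3.7456. (Cross-check: r(A) ≤ ||A||_2 ≈ 6.7569; equality holds whenever A is normal, though it can also hold for some non-normal A.)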